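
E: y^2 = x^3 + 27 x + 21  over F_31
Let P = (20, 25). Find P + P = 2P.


Doubling: s = (3 x1^2 + a) / (2 y1)
s = (3*20^2 + 27) / (2*25) mod 31 = 14
x3 = s^2 - 2 x1 mod 31 = 14^2 - 2*20 = 1
y3 = s (x1 - x3) - y1 mod 31 = 14 * (20 - 1) - 25 = 24

2P = (1, 24)


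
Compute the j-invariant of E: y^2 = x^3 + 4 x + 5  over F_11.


Delta = -16(4 a^3 + 27 b^2) mod 11 = 9
-1728 * (4 a)^3 = -1728 * (4*4)^3 mod 11 = 7
j = 7 * 9^(-1) mod 11 = 2

j = 2 (mod 11)


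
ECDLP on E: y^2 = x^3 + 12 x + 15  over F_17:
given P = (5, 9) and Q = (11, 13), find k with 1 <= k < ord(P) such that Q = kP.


Enumerate multiples of P until we hit Q = (11, 13):
  1P = (5, 9)
  2P = (11, 13)
Match found at i = 2.

k = 2


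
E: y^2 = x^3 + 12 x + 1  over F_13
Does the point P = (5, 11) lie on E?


Check whether y^2 = x^3 + 12 x + 1 (mod 13) for (x, y) = (5, 11).
LHS: y^2 = 11^2 mod 13 = 4
RHS: x^3 + 12 x + 1 = 5^3 + 12*5 + 1 mod 13 = 4
LHS = RHS

Yes, on the curve


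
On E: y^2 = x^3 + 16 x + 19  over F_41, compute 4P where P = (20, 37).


k = 4 = 100_2 (binary, LSB first: 001)
Double-and-add from P = (20, 37):
  bit 0 = 0: acc unchanged = O
  bit 1 = 0: acc unchanged = O
  bit 2 = 1: acc = O + (20, 4) = (20, 4)

4P = (20, 4)


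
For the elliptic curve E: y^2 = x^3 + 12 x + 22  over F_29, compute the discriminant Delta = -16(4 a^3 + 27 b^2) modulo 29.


4 a^3 + 27 b^2 = 4*12^3 + 27*22^2 = 6912 + 13068 = 19980
Delta = -16 * (19980) = -319680
Delta mod 29 = 16

Delta = 16 (mod 29)


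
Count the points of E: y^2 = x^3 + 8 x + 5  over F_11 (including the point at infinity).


For each x in F_11, count y with y^2 = x^3 + 8 x + 5 mod 11:
  x = 0: RHS = 5, y in [4, 7]  -> 2 point(s)
  x = 1: RHS = 3, y in [5, 6]  -> 2 point(s)
  x = 3: RHS = 1, y in [1, 10]  -> 2 point(s)
  x = 5: RHS = 5, y in [4, 7]  -> 2 point(s)
  x = 6: RHS = 5, y in [4, 7]  -> 2 point(s)
  x = 8: RHS = 9, y in [3, 8]  -> 2 point(s)
  x = 9: RHS = 3, y in [5, 6]  -> 2 point(s)
Affine points: 14. Add the point at infinity: total = 15.

#E(F_11) = 15


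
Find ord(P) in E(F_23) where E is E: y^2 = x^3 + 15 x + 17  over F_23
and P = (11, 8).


Compute successive multiples of P until we hit O:
  1P = (11, 8)
  2P = (19, 10)
  3P = (6, 22)
  4P = (12, 4)
  5P = (16, 12)
  6P = (4, 16)
  7P = (14, 2)
  8P = (2, 20)
  ... (continuing to 25P)
  25P = O

ord(P) = 25


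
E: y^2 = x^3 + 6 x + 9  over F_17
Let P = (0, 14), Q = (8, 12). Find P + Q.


P != Q, so use the chord formula.
s = (y2 - y1) / (x2 - x1) = (15) / (8) mod 17 = 4
x3 = s^2 - x1 - x2 mod 17 = 4^2 - 0 - 8 = 8
y3 = s (x1 - x3) - y1 mod 17 = 4 * (0 - 8) - 14 = 5

P + Q = (8, 5)


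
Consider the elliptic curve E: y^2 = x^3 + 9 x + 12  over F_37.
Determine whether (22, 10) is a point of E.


Check whether y^2 = x^3 + 9 x + 12 (mod 37) for (x, y) = (22, 10).
LHS: y^2 = 10^2 mod 37 = 26
RHS: x^3 + 9 x + 12 = 22^3 + 9*22 + 12 mod 37 = 17
LHS != RHS

No, not on the curve


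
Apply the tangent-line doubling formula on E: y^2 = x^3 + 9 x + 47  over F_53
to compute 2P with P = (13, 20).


Doubling: s = (3 x1^2 + a) / (2 y1)
s = (3*13^2 + 9) / (2*20) mod 53 = 50
x3 = s^2 - 2 x1 mod 53 = 50^2 - 2*13 = 36
y3 = s (x1 - x3) - y1 mod 53 = 50 * (13 - 36) - 20 = 49

2P = (36, 49)


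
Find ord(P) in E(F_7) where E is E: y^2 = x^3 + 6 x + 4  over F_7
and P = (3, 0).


Compute successive multiples of P until we hit O:
  1P = (3, 0)
  2P = O

ord(P) = 2


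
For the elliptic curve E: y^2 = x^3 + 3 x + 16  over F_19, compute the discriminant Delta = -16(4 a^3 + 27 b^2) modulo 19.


4 a^3 + 27 b^2 = 4*3^3 + 27*16^2 = 108 + 6912 = 7020
Delta = -16 * (7020) = -112320
Delta mod 19 = 8

Delta = 8 (mod 19)


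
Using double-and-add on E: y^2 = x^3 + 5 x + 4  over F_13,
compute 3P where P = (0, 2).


k = 3 = 11_2 (binary, LSB first: 11)
Double-and-add from P = (0, 2):
  bit 0 = 1: acc = O + (0, 2) = (0, 2)
  bit 1 = 1: acc = (0, 2) + (4, 6) = (10, 1)

3P = (10, 1)


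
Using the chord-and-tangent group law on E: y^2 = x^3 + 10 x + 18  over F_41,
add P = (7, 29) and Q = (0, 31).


P != Q, so use the chord formula.
s = (y2 - y1) / (x2 - x1) = (2) / (34) mod 41 = 29
x3 = s^2 - x1 - x2 mod 41 = 29^2 - 7 - 0 = 14
y3 = s (x1 - x3) - y1 mod 41 = 29 * (7 - 14) - 29 = 14

P + Q = (14, 14)


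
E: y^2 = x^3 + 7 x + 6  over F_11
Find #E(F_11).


For each x in F_11, count y with y^2 = x^3 + 7 x + 6 mod 11:
  x = 1: RHS = 3, y in [5, 6]  -> 2 point(s)
  x = 5: RHS = 1, y in [1, 10]  -> 2 point(s)
  x = 6: RHS = 0, y in [0]  -> 1 point(s)
  x = 10: RHS = 9, y in [3, 8]  -> 2 point(s)
Affine points: 7. Add the point at infinity: total = 8.

#E(F_11) = 8


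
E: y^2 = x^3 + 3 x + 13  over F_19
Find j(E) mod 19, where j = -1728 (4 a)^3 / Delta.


Delta = -16(4 a^3 + 27 b^2) mod 19 = 10
-1728 * (4 a)^3 = -1728 * (4*3)^3 mod 19 = 18
j = 18 * 10^(-1) mod 19 = 17

j = 17 (mod 19)


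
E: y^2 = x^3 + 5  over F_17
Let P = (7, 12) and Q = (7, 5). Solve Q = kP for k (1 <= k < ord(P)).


Enumerate multiples of P until we hit Q = (7, 5):
  1P = (7, 12)
  2P = (2, 8)
  3P = (10, 6)
  4P = (4, 16)
  5P = (4, 1)
  6P = (10, 11)
  7P = (2, 9)
  8P = (7, 5)
Match found at i = 8.

k = 8


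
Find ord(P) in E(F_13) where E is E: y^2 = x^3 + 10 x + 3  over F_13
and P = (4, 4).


Compute successive multiples of P until we hit O:
  1P = (4, 4)
  2P = (8, 6)
  3P = (11, 12)
  4P = (7, 0)
  5P = (11, 1)
  6P = (8, 7)
  7P = (4, 9)
  8P = O

ord(P) = 8


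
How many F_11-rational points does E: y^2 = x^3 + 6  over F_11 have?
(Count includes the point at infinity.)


For each x in F_11, count y with y^2 = x^3 + 0 x + 6 mod 11:
  x = 2: RHS = 3, y in [5, 6]  -> 2 point(s)
  x = 3: RHS = 0, y in [0]  -> 1 point(s)
  x = 4: RHS = 4, y in [2, 9]  -> 2 point(s)
  x = 8: RHS = 1, y in [1, 10]  -> 2 point(s)
  x = 9: RHS = 9, y in [3, 8]  -> 2 point(s)
  x = 10: RHS = 5, y in [4, 7]  -> 2 point(s)
Affine points: 11. Add the point at infinity: total = 12.

#E(F_11) = 12


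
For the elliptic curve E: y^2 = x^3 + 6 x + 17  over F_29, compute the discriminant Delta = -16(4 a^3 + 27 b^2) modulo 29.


4 a^3 + 27 b^2 = 4*6^3 + 27*17^2 = 864 + 7803 = 8667
Delta = -16 * (8667) = -138672
Delta mod 29 = 6

Delta = 6 (mod 29)


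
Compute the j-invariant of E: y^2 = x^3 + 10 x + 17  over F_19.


Delta = -16(4 a^3 + 27 b^2) mod 19 = 12
-1728 * (4 a)^3 = -1728 * (4*10)^3 mod 19 = 8
j = 8 * 12^(-1) mod 19 = 7

j = 7 (mod 19)


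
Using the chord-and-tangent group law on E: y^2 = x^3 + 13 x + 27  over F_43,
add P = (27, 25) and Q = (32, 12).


P != Q, so use the chord formula.
s = (y2 - y1) / (x2 - x1) = (30) / (5) mod 43 = 6
x3 = s^2 - x1 - x2 mod 43 = 6^2 - 27 - 32 = 20
y3 = s (x1 - x3) - y1 mod 43 = 6 * (27 - 20) - 25 = 17

P + Q = (20, 17)


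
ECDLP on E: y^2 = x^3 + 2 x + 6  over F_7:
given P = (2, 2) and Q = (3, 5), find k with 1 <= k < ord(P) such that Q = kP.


Enumerate multiples of P until we hit Q = (3, 5):
  1P = (2, 2)
  2P = (3, 5)
Match found at i = 2.

k = 2


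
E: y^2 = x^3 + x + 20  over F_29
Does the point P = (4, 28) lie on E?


Check whether y^2 = x^3 + 1 x + 20 (mod 29) for (x, y) = (4, 28).
LHS: y^2 = 28^2 mod 29 = 1
RHS: x^3 + 1 x + 20 = 4^3 + 1*4 + 20 mod 29 = 1
LHS = RHS

Yes, on the curve


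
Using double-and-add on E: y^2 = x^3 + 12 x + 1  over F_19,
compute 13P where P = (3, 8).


k = 13 = 1101_2 (binary, LSB first: 1011)
Double-and-add from P = (3, 8):
  bit 0 = 1: acc = O + (3, 8) = (3, 8)
  bit 1 = 0: acc unchanged = (3, 8)
  bit 2 = 1: acc = (3, 8) + (8, 1) = (13, 6)
  bit 3 = 1: acc = (13, 6) + (14, 14) = (18, 11)

13P = (18, 11)


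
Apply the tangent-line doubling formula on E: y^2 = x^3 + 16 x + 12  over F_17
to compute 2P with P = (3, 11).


Doubling: s = (3 x1^2 + a) / (2 y1)
s = (3*3^2 + 16) / (2*11) mod 17 = 12
x3 = s^2 - 2 x1 mod 17 = 12^2 - 2*3 = 2
y3 = s (x1 - x3) - y1 mod 17 = 12 * (3 - 2) - 11 = 1

2P = (2, 1)


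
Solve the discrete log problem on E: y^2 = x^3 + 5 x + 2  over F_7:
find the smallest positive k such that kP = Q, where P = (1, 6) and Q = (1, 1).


Enumerate multiples of P until we hit Q = (1, 1):
  1P = (1, 6)
  2P = (0, 4)
  3P = (3, 4)
  4P = (4, 4)
  5P = (4, 3)
  6P = (3, 3)
  7P = (0, 3)
  8P = (1, 1)
Match found at i = 8.

k = 8


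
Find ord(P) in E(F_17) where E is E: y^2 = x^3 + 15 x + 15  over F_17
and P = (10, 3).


Compute successive multiples of P until we hit O:
  1P = (10, 3)
  2P = (12, 11)
  3P = (11, 10)
  4P = (11, 7)
  5P = (12, 6)
  6P = (10, 14)
  7P = O

ord(P) = 7


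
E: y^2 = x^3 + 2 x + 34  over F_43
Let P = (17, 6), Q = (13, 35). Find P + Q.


P != Q, so use the chord formula.
s = (y2 - y1) / (x2 - x1) = (29) / (39) mod 43 = 25
x3 = s^2 - x1 - x2 mod 43 = 25^2 - 17 - 13 = 36
y3 = s (x1 - x3) - y1 mod 43 = 25 * (17 - 36) - 6 = 35

P + Q = (36, 35)


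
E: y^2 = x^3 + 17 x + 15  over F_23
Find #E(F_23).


For each x in F_23, count y with y^2 = x^3 + 17 x + 15 mod 23:
  x = 3: RHS = 1, y in [1, 22]  -> 2 point(s)
  x = 4: RHS = 9, y in [3, 20]  -> 2 point(s)
  x = 5: RHS = 18, y in [8, 15]  -> 2 point(s)
  x = 9: RHS = 0, y in [0]  -> 1 point(s)
  x = 10: RHS = 12, y in [9, 14]  -> 2 point(s)
  x = 13: RHS = 18, y in [8, 15]  -> 2 point(s)
  x = 16: RHS = 13, y in [6, 17]  -> 2 point(s)
  x = 18: RHS = 12, y in [9, 14]  -> 2 point(s)
  x = 20: RHS = 6, y in [11, 12]  -> 2 point(s)
Affine points: 17. Add the point at infinity: total = 18.

#E(F_23) = 18


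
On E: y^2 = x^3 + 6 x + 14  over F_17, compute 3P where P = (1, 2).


k = 3 = 11_2 (binary, LSB first: 11)
Double-and-add from P = (1, 2):
  bit 0 = 1: acc = O + (1, 2) = (1, 2)
  bit 1 = 1: acc = (1, 2) + (2, 0) = (1, 15)

3P = (1, 15)


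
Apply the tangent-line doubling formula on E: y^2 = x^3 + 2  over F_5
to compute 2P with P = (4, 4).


Doubling: s = (3 x1^2 + a) / (2 y1)
s = (3*4^2 + 0) / (2*4) mod 5 = 1
x3 = s^2 - 2 x1 mod 5 = 1^2 - 2*4 = 3
y3 = s (x1 - x3) - y1 mod 5 = 1 * (4 - 3) - 4 = 2

2P = (3, 2)


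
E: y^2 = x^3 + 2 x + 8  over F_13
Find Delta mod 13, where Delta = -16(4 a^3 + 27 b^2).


4 a^3 + 27 b^2 = 4*2^3 + 27*8^2 = 32 + 1728 = 1760
Delta = -16 * (1760) = -28160
Delta mod 13 = 11

Delta = 11 (mod 13)


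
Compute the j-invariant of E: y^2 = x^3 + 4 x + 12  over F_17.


Delta = -16(4 a^3 + 27 b^2) mod 17 = 13
-1728 * (4 a)^3 = -1728 * (4*4)^3 mod 17 = 11
j = 11 * 13^(-1) mod 17 = 10

j = 10 (mod 17)


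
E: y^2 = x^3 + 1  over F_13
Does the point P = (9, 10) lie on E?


Check whether y^2 = x^3 + 0 x + 1 (mod 13) for (x, y) = (9, 10).
LHS: y^2 = 10^2 mod 13 = 9
RHS: x^3 + 0 x + 1 = 9^3 + 0*9 + 1 mod 13 = 2
LHS != RHS

No, not on the curve


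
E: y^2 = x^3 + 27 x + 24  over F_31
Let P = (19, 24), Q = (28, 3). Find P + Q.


P != Q, so use the chord formula.
s = (y2 - y1) / (x2 - x1) = (10) / (9) mod 31 = 8
x3 = s^2 - x1 - x2 mod 31 = 8^2 - 19 - 28 = 17
y3 = s (x1 - x3) - y1 mod 31 = 8 * (19 - 17) - 24 = 23

P + Q = (17, 23)


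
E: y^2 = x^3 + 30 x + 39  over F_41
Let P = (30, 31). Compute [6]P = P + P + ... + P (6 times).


k = 6 = 110_2 (binary, LSB first: 011)
Double-and-add from P = (30, 31):
  bit 0 = 0: acc unchanged = O
  bit 1 = 1: acc = O + (30, 10) = (30, 10)
  bit 2 = 1: acc = (30, 10) + (30, 31) = O

6P = O


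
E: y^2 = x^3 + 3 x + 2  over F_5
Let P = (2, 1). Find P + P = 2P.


Doubling: s = (3 x1^2 + a) / (2 y1)
s = (3*2^2 + 3) / (2*1) mod 5 = 0
x3 = s^2 - 2 x1 mod 5 = 0^2 - 2*2 = 1
y3 = s (x1 - x3) - y1 mod 5 = 0 * (2 - 1) - 1 = 4

2P = (1, 4)


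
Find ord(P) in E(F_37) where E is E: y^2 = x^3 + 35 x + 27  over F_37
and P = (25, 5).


Compute successive multiples of P until we hit O:
  1P = (25, 5)
  2P = (23, 7)
  3P = (27, 34)
  4P = (1, 10)
  5P = (21, 25)
  6P = (16, 24)
  7P = (0, 8)
  8P = (19, 15)
  ... (continuing to 31P)
  31P = O

ord(P) = 31


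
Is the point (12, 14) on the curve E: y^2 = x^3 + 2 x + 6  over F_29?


Check whether y^2 = x^3 + 2 x + 6 (mod 29) for (x, y) = (12, 14).
LHS: y^2 = 14^2 mod 29 = 22
RHS: x^3 + 2 x + 6 = 12^3 + 2*12 + 6 mod 29 = 18
LHS != RHS

No, not on the curve


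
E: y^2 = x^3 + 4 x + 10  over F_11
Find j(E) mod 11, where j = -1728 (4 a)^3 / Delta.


Delta = -16(4 a^3 + 27 b^2) mod 11 = 4
-1728 * (4 a)^3 = -1728 * (4*4)^3 mod 11 = 7
j = 7 * 4^(-1) mod 11 = 10

j = 10 (mod 11)


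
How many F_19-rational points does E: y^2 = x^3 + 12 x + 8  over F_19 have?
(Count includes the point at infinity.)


For each x in F_19, count y with y^2 = x^3 + 12 x + 8 mod 19:
  x = 4: RHS = 6, y in [5, 14]  -> 2 point(s)
  x = 6: RHS = 11, y in [7, 12]  -> 2 point(s)
  x = 7: RHS = 17, y in [6, 13]  -> 2 point(s)
  x = 9: RHS = 9, y in [3, 16]  -> 2 point(s)
  x = 10: RHS = 7, y in [8, 11]  -> 2 point(s)
  x = 13: RHS = 5, y in [9, 10]  -> 2 point(s)
Affine points: 12. Add the point at infinity: total = 13.

#E(F_19) = 13


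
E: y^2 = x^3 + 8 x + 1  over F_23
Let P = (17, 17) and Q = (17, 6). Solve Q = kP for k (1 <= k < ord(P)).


Enumerate multiples of P until we hit Q = (17, 6):
  1P = (17, 17)
  2P = (16, 4)
  3P = (21, 0)
  4P = (16, 19)
  5P = (17, 6)
Match found at i = 5.

k = 5


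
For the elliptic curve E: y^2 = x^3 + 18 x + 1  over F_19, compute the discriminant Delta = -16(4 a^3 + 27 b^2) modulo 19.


4 a^3 + 27 b^2 = 4*18^3 + 27*1^2 = 23328 + 27 = 23355
Delta = -16 * (23355) = -373680
Delta mod 19 = 12

Delta = 12 (mod 19)


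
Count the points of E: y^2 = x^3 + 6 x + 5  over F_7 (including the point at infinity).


For each x in F_7, count y with y^2 = x^3 + 6 x + 5 mod 7:
  x = 2: RHS = 4, y in [2, 5]  -> 2 point(s)
  x = 3: RHS = 1, y in [1, 6]  -> 2 point(s)
  x = 4: RHS = 2, y in [3, 4]  -> 2 point(s)
Affine points: 6. Add the point at infinity: total = 7.

#E(F_7) = 7


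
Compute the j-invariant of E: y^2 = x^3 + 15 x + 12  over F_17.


Delta = -16(4 a^3 + 27 b^2) mod 17 = 14
-1728 * (4 a)^3 = -1728 * (4*15)^3 mod 17 = 5
j = 5 * 14^(-1) mod 17 = 4

j = 4 (mod 17)


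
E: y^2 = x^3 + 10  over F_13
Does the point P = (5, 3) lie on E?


Check whether y^2 = x^3 + 0 x + 10 (mod 13) for (x, y) = (5, 3).
LHS: y^2 = 3^2 mod 13 = 9
RHS: x^3 + 0 x + 10 = 5^3 + 0*5 + 10 mod 13 = 5
LHS != RHS

No, not on the curve


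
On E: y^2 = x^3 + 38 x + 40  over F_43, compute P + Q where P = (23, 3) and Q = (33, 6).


P != Q, so use the chord formula.
s = (y2 - y1) / (x2 - x1) = (3) / (10) mod 43 = 39
x3 = s^2 - x1 - x2 mod 43 = 39^2 - 23 - 33 = 3
y3 = s (x1 - x3) - y1 mod 43 = 39 * (23 - 3) - 3 = 3

P + Q = (3, 3)


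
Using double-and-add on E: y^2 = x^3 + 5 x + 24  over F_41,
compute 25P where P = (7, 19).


k = 25 = 11001_2 (binary, LSB first: 10011)
Double-and-add from P = (7, 19):
  bit 0 = 1: acc = O + (7, 19) = (7, 19)
  bit 1 = 0: acc unchanged = (7, 19)
  bit 2 = 0: acc unchanged = (7, 19)
  bit 3 = 1: acc = (7, 19) + (8, 17) = (30, 27)
  bit 4 = 1: acc = (30, 27) + (33, 13) = (18, 40)

25P = (18, 40)


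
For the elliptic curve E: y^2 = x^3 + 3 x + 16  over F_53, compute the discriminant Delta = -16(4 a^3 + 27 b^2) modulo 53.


4 a^3 + 27 b^2 = 4*3^3 + 27*16^2 = 108 + 6912 = 7020
Delta = -16 * (7020) = -112320
Delta mod 53 = 40

Delta = 40 (mod 53)


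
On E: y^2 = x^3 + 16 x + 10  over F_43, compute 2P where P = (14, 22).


Doubling: s = (3 x1^2 + a) / (2 y1)
s = (3*14^2 + 16) / (2*22) mod 43 = 2
x3 = s^2 - 2 x1 mod 43 = 2^2 - 2*14 = 19
y3 = s (x1 - x3) - y1 mod 43 = 2 * (14 - 19) - 22 = 11

2P = (19, 11)


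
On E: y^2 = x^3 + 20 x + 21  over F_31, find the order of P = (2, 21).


Compute successive multiples of P until we hit O:
  1P = (2, 21)
  2P = (6, 4)
  3P = (12, 6)
  4P = (27, 1)
  5P = (20, 12)
  6P = (17, 2)
  7P = (30, 0)
  8P = (17, 29)
  ... (continuing to 14P)
  14P = O

ord(P) = 14


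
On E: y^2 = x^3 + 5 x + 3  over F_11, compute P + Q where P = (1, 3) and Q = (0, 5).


P != Q, so use the chord formula.
s = (y2 - y1) / (x2 - x1) = (2) / (10) mod 11 = 9
x3 = s^2 - x1 - x2 mod 11 = 9^2 - 1 - 0 = 3
y3 = s (x1 - x3) - y1 mod 11 = 9 * (1 - 3) - 3 = 1

P + Q = (3, 1)


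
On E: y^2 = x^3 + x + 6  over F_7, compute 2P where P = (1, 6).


Doubling: s = (3 x1^2 + a) / (2 y1)
s = (3*1^2 + 1) / (2*6) mod 7 = 5
x3 = s^2 - 2 x1 mod 7 = 5^2 - 2*1 = 2
y3 = s (x1 - x3) - y1 mod 7 = 5 * (1 - 2) - 6 = 3

2P = (2, 3)


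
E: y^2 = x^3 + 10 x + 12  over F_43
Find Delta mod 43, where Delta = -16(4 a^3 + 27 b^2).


4 a^3 + 27 b^2 = 4*10^3 + 27*12^2 = 4000 + 3888 = 7888
Delta = -16 * (7888) = -126208
Delta mod 43 = 40

Delta = 40 (mod 43)


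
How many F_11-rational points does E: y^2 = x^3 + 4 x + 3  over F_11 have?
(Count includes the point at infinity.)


For each x in F_11, count y with y^2 = x^3 + 4 x + 3 mod 11:
  x = 0: RHS = 3, y in [5, 6]  -> 2 point(s)
  x = 3: RHS = 9, y in [3, 8]  -> 2 point(s)
  x = 5: RHS = 5, y in [4, 7]  -> 2 point(s)
  x = 6: RHS = 1, y in [1, 10]  -> 2 point(s)
  x = 7: RHS = 0, y in [0]  -> 1 point(s)
  x = 9: RHS = 9, y in [3, 8]  -> 2 point(s)
  x = 10: RHS = 9, y in [3, 8]  -> 2 point(s)
Affine points: 13. Add the point at infinity: total = 14.

#E(F_11) = 14


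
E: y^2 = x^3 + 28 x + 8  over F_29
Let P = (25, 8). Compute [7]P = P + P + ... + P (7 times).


k = 7 = 111_2 (binary, LSB first: 111)
Double-and-add from P = (25, 8):
  bit 0 = 1: acc = O + (25, 8) = (25, 8)
  bit 1 = 1: acc = (25, 8) + (7, 5) = (22, 7)
  bit 2 = 1: acc = (22, 7) + (24, 2) = (11, 9)

7P = (11, 9)


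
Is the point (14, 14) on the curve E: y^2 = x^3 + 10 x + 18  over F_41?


Check whether y^2 = x^3 + 10 x + 18 (mod 41) for (x, y) = (14, 14).
LHS: y^2 = 14^2 mod 41 = 32
RHS: x^3 + 10 x + 18 = 14^3 + 10*14 + 18 mod 41 = 32
LHS = RHS

Yes, on the curve


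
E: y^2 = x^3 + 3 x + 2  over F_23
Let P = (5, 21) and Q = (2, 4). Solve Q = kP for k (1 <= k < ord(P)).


Enumerate multiples of P until we hit Q = (2, 4):
  1P = (5, 21)
  2P = (8, 3)
  3P = (0, 18)
  4P = (11, 3)
  5P = (16, 12)
  6P = (4, 20)
  7P = (15, 15)
  8P = (19, 15)
  9P = (2, 4)
Match found at i = 9.

k = 9


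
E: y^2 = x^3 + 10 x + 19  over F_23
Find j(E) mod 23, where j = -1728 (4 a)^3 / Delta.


Delta = -16(4 a^3 + 27 b^2) mod 23 = 20
-1728 * (4 a)^3 = -1728 * (4*10)^3 mod 23 = 4
j = 4 * 20^(-1) mod 23 = 14

j = 14 (mod 23)


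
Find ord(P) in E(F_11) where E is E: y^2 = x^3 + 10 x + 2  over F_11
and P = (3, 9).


Compute successive multiples of P until we hit O:
  1P = (3, 9)
  2P = (6, 5)
  3P = (5, 1)
  4P = (8, 0)
  5P = (5, 10)
  6P = (6, 6)
  7P = (3, 2)
  8P = O

ord(P) = 8


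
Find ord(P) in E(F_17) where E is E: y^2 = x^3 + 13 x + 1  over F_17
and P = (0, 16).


Compute successive multiples of P until we hit O:
  1P = (0, 16)
  2P = (4, 10)
  3P = (11, 9)
  4P = (5, 15)
  5P = (10, 3)
  6P = (16, 15)
  7P = (2, 16)
  8P = (15, 1)
  ... (continuing to 25P)
  25P = O

ord(P) = 25


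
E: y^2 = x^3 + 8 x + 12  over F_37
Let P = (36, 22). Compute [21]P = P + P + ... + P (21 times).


k = 21 = 10101_2 (binary, LSB first: 10101)
Double-and-add from P = (36, 22):
  bit 0 = 1: acc = O + (36, 22) = (36, 22)
  bit 1 = 0: acc unchanged = (36, 22)
  bit 2 = 1: acc = (36, 22) + (3, 10) = (7, 2)
  bit 3 = 0: acc unchanged = (7, 2)
  bit 4 = 1: acc = (7, 2) + (2, 6) = (2, 31)

21P = (2, 31)


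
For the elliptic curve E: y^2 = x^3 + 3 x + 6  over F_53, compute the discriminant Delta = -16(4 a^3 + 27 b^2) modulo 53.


4 a^3 + 27 b^2 = 4*3^3 + 27*6^2 = 108 + 972 = 1080
Delta = -16 * (1080) = -17280
Delta mod 53 = 51

Delta = 51 (mod 53)


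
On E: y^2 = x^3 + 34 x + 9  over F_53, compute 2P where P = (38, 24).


Doubling: s = (3 x1^2 + a) / (2 y1)
s = (3*38^2 + 34) / (2*24) mod 53 = 49
x3 = s^2 - 2 x1 mod 53 = 49^2 - 2*38 = 46
y3 = s (x1 - x3) - y1 mod 53 = 49 * (38 - 46) - 24 = 8

2P = (46, 8)


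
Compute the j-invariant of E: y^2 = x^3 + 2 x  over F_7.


Delta = -16(4 a^3 + 27 b^2) mod 7 = 6
-1728 * (4 a)^3 = -1728 * (4*2)^3 mod 7 = 1
j = 1 * 6^(-1) mod 7 = 6

j = 6 (mod 7)


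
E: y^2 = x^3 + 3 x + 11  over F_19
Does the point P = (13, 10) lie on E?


Check whether y^2 = x^3 + 3 x + 11 (mod 19) for (x, y) = (13, 10).
LHS: y^2 = 10^2 mod 19 = 5
RHS: x^3 + 3 x + 11 = 13^3 + 3*13 + 11 mod 19 = 5
LHS = RHS

Yes, on the curve


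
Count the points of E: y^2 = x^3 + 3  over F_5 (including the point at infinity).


For each x in F_5, count y with y^2 = x^3 + 0 x + 3 mod 5:
  x = 1: RHS = 4, y in [2, 3]  -> 2 point(s)
  x = 2: RHS = 1, y in [1, 4]  -> 2 point(s)
  x = 3: RHS = 0, y in [0]  -> 1 point(s)
Affine points: 5. Add the point at infinity: total = 6.

#E(F_5) = 6


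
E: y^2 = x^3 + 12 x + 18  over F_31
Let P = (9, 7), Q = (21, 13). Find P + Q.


P != Q, so use the chord formula.
s = (y2 - y1) / (x2 - x1) = (6) / (12) mod 31 = 16
x3 = s^2 - x1 - x2 mod 31 = 16^2 - 9 - 21 = 9
y3 = s (x1 - x3) - y1 mod 31 = 16 * (9 - 9) - 7 = 24

P + Q = (9, 24)


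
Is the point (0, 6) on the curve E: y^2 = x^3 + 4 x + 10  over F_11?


Check whether y^2 = x^3 + 4 x + 10 (mod 11) for (x, y) = (0, 6).
LHS: y^2 = 6^2 mod 11 = 3
RHS: x^3 + 4 x + 10 = 0^3 + 4*0 + 10 mod 11 = 10
LHS != RHS

No, not on the curve


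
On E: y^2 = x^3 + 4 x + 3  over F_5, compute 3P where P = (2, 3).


k = 3 = 11_2 (binary, LSB first: 11)
Double-and-add from P = (2, 3):
  bit 0 = 1: acc = O + (2, 3) = (2, 3)
  bit 1 = 1: acc = (2, 3) + (2, 2) = O

3P = O


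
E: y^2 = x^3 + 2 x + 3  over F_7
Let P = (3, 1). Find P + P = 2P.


Doubling: s = (3 x1^2 + a) / (2 y1)
s = (3*3^2 + 2) / (2*1) mod 7 = 4
x3 = s^2 - 2 x1 mod 7 = 4^2 - 2*3 = 3
y3 = s (x1 - x3) - y1 mod 7 = 4 * (3 - 3) - 1 = 6

2P = (3, 6)


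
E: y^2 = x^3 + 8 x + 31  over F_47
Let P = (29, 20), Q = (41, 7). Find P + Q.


P != Q, so use the chord formula.
s = (y2 - y1) / (x2 - x1) = (34) / (12) mod 47 = 42
x3 = s^2 - x1 - x2 mod 47 = 42^2 - 29 - 41 = 2
y3 = s (x1 - x3) - y1 mod 47 = 42 * (29 - 2) - 20 = 33

P + Q = (2, 33)


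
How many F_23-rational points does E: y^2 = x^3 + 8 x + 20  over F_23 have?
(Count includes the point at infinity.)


For each x in F_23, count y with y^2 = x^3 + 8 x + 20 mod 23:
  x = 1: RHS = 6, y in [11, 12]  -> 2 point(s)
  x = 3: RHS = 2, y in [5, 18]  -> 2 point(s)
  x = 4: RHS = 1, y in [1, 22]  -> 2 point(s)
  x = 5: RHS = 1, y in [1, 22]  -> 2 point(s)
  x = 6: RHS = 8, y in [10, 13]  -> 2 point(s)
  x = 9: RHS = 16, y in [4, 19]  -> 2 point(s)
  x = 11: RHS = 13, y in [6, 17]  -> 2 point(s)
  x = 12: RHS = 4, y in [2, 21]  -> 2 point(s)
  x = 14: RHS = 1, y in [1, 22]  -> 2 point(s)
  x = 16: RHS = 12, y in [9, 14]  -> 2 point(s)
  x = 17: RHS = 9, y in [3, 20]  -> 2 point(s)
  x = 18: RHS = 16, y in [4, 19]  -> 2 point(s)
  x = 19: RHS = 16, y in [4, 19]  -> 2 point(s)
Affine points: 26. Add the point at infinity: total = 27.

#E(F_23) = 27


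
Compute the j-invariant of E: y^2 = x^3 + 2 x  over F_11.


Delta = -16(4 a^3 + 27 b^2) mod 11 = 5
-1728 * (4 a)^3 = -1728 * (4*2)^3 mod 11 = 5
j = 5 * 5^(-1) mod 11 = 1

j = 1 (mod 11)


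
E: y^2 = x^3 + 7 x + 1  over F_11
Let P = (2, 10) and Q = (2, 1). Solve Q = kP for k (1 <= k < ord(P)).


Enumerate multiples of P until we hit Q = (2, 1):
  1P = (2, 10)
  2P = (1, 8)
  3P = (1, 3)
  4P = (2, 1)
Match found at i = 4.

k = 4


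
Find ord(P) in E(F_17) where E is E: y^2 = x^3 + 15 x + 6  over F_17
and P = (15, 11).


Compute successive multiples of P until we hit O:
  1P = (15, 11)
  2P = (8, 3)
  3P = (13, 1)
  4P = (14, 11)
  5P = (5, 6)
  6P = (10, 0)
  7P = (5, 11)
  8P = (14, 6)
  ... (continuing to 12P)
  12P = O

ord(P) = 12


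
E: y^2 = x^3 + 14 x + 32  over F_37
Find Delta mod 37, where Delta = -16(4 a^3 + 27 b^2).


4 a^3 + 27 b^2 = 4*14^3 + 27*32^2 = 10976 + 27648 = 38624
Delta = -16 * (38624) = -617984
Delta mod 37 = 27

Delta = 27 (mod 37)


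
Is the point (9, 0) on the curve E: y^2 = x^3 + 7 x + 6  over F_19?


Check whether y^2 = x^3 + 7 x + 6 (mod 19) for (x, y) = (9, 0).
LHS: y^2 = 0^2 mod 19 = 0
RHS: x^3 + 7 x + 6 = 9^3 + 7*9 + 6 mod 19 = 0
LHS = RHS

Yes, on the curve


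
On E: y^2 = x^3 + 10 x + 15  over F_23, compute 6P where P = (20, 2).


k = 6 = 110_2 (binary, LSB first: 011)
Double-and-add from P = (20, 2):
  bit 0 = 0: acc unchanged = O
  bit 1 = 1: acc = O + (1, 7) = (1, 7)
  bit 2 = 1: acc = (1, 7) + (14, 22) = (16, 4)

6P = (16, 4)


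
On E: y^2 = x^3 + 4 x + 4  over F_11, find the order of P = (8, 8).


Compute successive multiples of P until we hit O:
  1P = (8, 8)
  2P = (0, 2)
  3P = (7, 1)
  4P = (1, 8)
  5P = (2, 3)
  6P = (2, 8)
  7P = (1, 3)
  8P = (7, 10)
  ... (continuing to 11P)
  11P = O

ord(P) = 11


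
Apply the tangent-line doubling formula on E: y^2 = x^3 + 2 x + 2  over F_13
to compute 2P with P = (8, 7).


Doubling: s = (3 x1^2 + a) / (2 y1)
s = (3*8^2 + 2) / (2*7) mod 13 = 12
x3 = s^2 - 2 x1 mod 13 = 12^2 - 2*8 = 11
y3 = s (x1 - x3) - y1 mod 13 = 12 * (8 - 11) - 7 = 9

2P = (11, 9)


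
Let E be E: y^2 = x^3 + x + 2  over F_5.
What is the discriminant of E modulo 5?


4 a^3 + 27 b^2 = 4*1^3 + 27*2^2 = 4 + 108 = 112
Delta = -16 * (112) = -1792
Delta mod 5 = 3

Delta = 3 (mod 5)


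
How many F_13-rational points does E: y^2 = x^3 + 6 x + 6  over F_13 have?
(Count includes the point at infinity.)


For each x in F_13, count y with y^2 = x^3 + 6 x + 6 mod 13:
  x = 1: RHS = 0, y in [0]  -> 1 point(s)
  x = 2: RHS = 0, y in [0]  -> 1 point(s)
  x = 3: RHS = 12, y in [5, 8]  -> 2 point(s)
  x = 4: RHS = 3, y in [4, 9]  -> 2 point(s)
  x = 7: RHS = 1, y in [1, 12]  -> 2 point(s)
  x = 9: RHS = 9, y in [3, 10]  -> 2 point(s)
  x = 10: RHS = 0, y in [0]  -> 1 point(s)
  x = 11: RHS = 12, y in [5, 8]  -> 2 point(s)
  x = 12: RHS = 12, y in [5, 8]  -> 2 point(s)
Affine points: 15. Add the point at infinity: total = 16.

#E(F_13) = 16


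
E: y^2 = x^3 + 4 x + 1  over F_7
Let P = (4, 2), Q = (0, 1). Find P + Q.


P != Q, so use the chord formula.
s = (y2 - y1) / (x2 - x1) = (6) / (3) mod 7 = 2
x3 = s^2 - x1 - x2 mod 7 = 2^2 - 4 - 0 = 0
y3 = s (x1 - x3) - y1 mod 7 = 2 * (4 - 0) - 2 = 6

P + Q = (0, 6)


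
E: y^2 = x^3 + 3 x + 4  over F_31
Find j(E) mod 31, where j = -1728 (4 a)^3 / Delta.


Delta = -16(4 a^3 + 27 b^2) mod 31 = 9
-1728 * (4 a)^3 = -1728 * (4*3)^3 mod 31 = 29
j = 29 * 9^(-1) mod 31 = 17

j = 17 (mod 31)


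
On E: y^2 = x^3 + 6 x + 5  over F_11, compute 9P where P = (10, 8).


k = 9 = 1001_2 (binary, LSB first: 1001)
Double-and-add from P = (10, 8):
  bit 0 = 1: acc = O + (10, 8) = (10, 8)
  bit 1 = 0: acc unchanged = (10, 8)
  bit 2 = 0: acc unchanged = (10, 8)
  bit 3 = 1: acc = (10, 8) + (1, 10) = (1, 1)

9P = (1, 1)


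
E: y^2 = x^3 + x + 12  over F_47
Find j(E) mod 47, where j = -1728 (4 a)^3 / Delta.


Delta = -16(4 a^3 + 27 b^2) mod 47 = 3
-1728 * (4 a)^3 = -1728 * (4*1)^3 mod 47 = 46
j = 46 * 3^(-1) mod 47 = 31

j = 31 (mod 47)


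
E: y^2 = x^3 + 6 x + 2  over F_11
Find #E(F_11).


For each x in F_11, count y with y^2 = x^3 + 6 x + 2 mod 11:
  x = 1: RHS = 9, y in [3, 8]  -> 2 point(s)
  x = 2: RHS = 0, y in [0]  -> 1 point(s)
  x = 3: RHS = 3, y in [5, 6]  -> 2 point(s)
  x = 5: RHS = 3, y in [5, 6]  -> 2 point(s)
  x = 6: RHS = 1, y in [1, 10]  -> 2 point(s)
  x = 8: RHS = 1, y in [1, 10]  -> 2 point(s)
  x = 9: RHS = 4, y in [2, 9]  -> 2 point(s)
Affine points: 13. Add the point at infinity: total = 14.

#E(F_11) = 14


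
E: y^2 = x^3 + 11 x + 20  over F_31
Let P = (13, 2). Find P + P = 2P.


Doubling: s = (3 x1^2 + a) / (2 y1)
s = (3*13^2 + 11) / (2*2) mod 31 = 21
x3 = s^2 - 2 x1 mod 31 = 21^2 - 2*13 = 12
y3 = s (x1 - x3) - y1 mod 31 = 21 * (13 - 12) - 2 = 19

2P = (12, 19)


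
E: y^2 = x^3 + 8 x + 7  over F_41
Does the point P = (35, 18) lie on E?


Check whether y^2 = x^3 + 8 x + 7 (mod 41) for (x, y) = (35, 18).
LHS: y^2 = 18^2 mod 41 = 37
RHS: x^3 + 8 x + 7 = 35^3 + 8*35 + 7 mod 41 = 30
LHS != RHS

No, not on the curve


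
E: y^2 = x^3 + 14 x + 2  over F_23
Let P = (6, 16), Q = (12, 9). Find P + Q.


P != Q, so use the chord formula.
s = (y2 - y1) / (x2 - x1) = (16) / (6) mod 23 = 18
x3 = s^2 - x1 - x2 mod 23 = 18^2 - 6 - 12 = 7
y3 = s (x1 - x3) - y1 mod 23 = 18 * (6 - 7) - 16 = 12

P + Q = (7, 12)


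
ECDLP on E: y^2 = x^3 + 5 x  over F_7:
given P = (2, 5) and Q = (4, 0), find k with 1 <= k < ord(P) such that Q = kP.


Enumerate multiples of P until we hit Q = (4, 0):
  1P = (2, 5)
  2P = (4, 0)
Match found at i = 2.

k = 2


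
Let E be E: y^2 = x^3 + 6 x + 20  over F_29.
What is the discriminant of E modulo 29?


4 a^3 + 27 b^2 = 4*6^3 + 27*20^2 = 864 + 10800 = 11664
Delta = -16 * (11664) = -186624
Delta mod 29 = 20

Delta = 20 (mod 29)


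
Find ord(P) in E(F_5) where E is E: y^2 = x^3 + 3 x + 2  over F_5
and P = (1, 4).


Compute successive multiples of P until we hit O:
  1P = (1, 4)
  2P = (2, 4)
  3P = (2, 1)
  4P = (1, 1)
  5P = O

ord(P) = 5


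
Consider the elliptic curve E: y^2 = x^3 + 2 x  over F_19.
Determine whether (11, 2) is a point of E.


Check whether y^2 = x^3 + 2 x + 0 (mod 19) for (x, y) = (11, 2).
LHS: y^2 = 2^2 mod 19 = 4
RHS: x^3 + 2 x + 0 = 11^3 + 2*11 + 0 mod 19 = 4
LHS = RHS

Yes, on the curve


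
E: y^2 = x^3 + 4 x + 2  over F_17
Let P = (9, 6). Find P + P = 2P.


Doubling: s = (3 x1^2 + a) / (2 y1)
s = (3*9^2 + 4) / (2*6) mod 17 = 5
x3 = s^2 - 2 x1 mod 17 = 5^2 - 2*9 = 7
y3 = s (x1 - x3) - y1 mod 17 = 5 * (9 - 7) - 6 = 4

2P = (7, 4)


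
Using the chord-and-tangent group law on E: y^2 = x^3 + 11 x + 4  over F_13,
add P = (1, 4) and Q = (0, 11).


P != Q, so use the chord formula.
s = (y2 - y1) / (x2 - x1) = (7) / (12) mod 13 = 6
x3 = s^2 - x1 - x2 mod 13 = 6^2 - 1 - 0 = 9
y3 = s (x1 - x3) - y1 mod 13 = 6 * (1 - 9) - 4 = 0

P + Q = (9, 0)


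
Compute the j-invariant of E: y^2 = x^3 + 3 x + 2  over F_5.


Delta = -16(4 a^3 + 27 b^2) mod 5 = 4
-1728 * (4 a)^3 = -1728 * (4*3)^3 mod 5 = 1
j = 1 * 4^(-1) mod 5 = 4

j = 4 (mod 5)


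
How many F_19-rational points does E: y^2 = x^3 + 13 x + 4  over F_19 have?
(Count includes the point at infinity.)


For each x in F_19, count y with y^2 = x^3 + 13 x + 4 mod 19:
  x = 0: RHS = 4, y in [2, 17]  -> 2 point(s)
  x = 2: RHS = 0, y in [0]  -> 1 point(s)
  x = 4: RHS = 6, y in [5, 14]  -> 2 point(s)
  x = 5: RHS = 4, y in [2, 17]  -> 2 point(s)
  x = 7: RHS = 1, y in [1, 18]  -> 2 point(s)
  x = 12: RHS = 7, y in [8, 11]  -> 2 point(s)
  x = 14: RHS = 4, y in [2, 17]  -> 2 point(s)
  x = 18: RHS = 9, y in [3, 16]  -> 2 point(s)
Affine points: 15. Add the point at infinity: total = 16.

#E(F_19) = 16


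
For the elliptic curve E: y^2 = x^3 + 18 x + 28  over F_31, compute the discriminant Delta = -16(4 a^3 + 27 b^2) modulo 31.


4 a^3 + 27 b^2 = 4*18^3 + 27*28^2 = 23328 + 21168 = 44496
Delta = -16 * (44496) = -711936
Delta mod 31 = 10

Delta = 10 (mod 31)


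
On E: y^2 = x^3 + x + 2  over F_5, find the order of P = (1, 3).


Compute successive multiples of P until we hit O:
  1P = (1, 3)
  2P = (4, 0)
  3P = (1, 2)
  4P = O

ord(P) = 4


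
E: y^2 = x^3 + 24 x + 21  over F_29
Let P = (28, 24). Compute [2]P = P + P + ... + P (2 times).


k = 2 = 10_2 (binary, LSB first: 01)
Double-and-add from P = (28, 24):
  bit 0 = 0: acc unchanged = O
  bit 1 = 1: acc = O + (9, 3) = (9, 3)

2P = (9, 3)


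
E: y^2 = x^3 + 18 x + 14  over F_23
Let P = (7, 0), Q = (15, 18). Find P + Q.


P != Q, so use the chord formula.
s = (y2 - y1) / (x2 - x1) = (18) / (8) mod 23 = 8
x3 = s^2 - x1 - x2 mod 23 = 8^2 - 7 - 15 = 19
y3 = s (x1 - x3) - y1 mod 23 = 8 * (7 - 19) - 0 = 19

P + Q = (19, 19)


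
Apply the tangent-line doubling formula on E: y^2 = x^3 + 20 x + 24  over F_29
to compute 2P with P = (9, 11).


Doubling: s = (3 x1^2 + a) / (2 y1)
s = (3*9^2 + 20) / (2*11) mod 29 = 8
x3 = s^2 - 2 x1 mod 29 = 8^2 - 2*9 = 17
y3 = s (x1 - x3) - y1 mod 29 = 8 * (9 - 17) - 11 = 12

2P = (17, 12)


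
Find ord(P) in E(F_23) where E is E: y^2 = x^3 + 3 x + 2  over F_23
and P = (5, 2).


Compute successive multiples of P until we hit O:
  1P = (5, 2)
  2P = (8, 20)
  3P = (0, 5)
  4P = (11, 20)
  5P = (16, 11)
  6P = (4, 3)
  7P = (15, 8)
  8P = (19, 8)
  ... (continuing to 28P)
  28P = O

ord(P) = 28


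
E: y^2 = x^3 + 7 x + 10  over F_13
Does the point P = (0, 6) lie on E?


Check whether y^2 = x^3 + 7 x + 10 (mod 13) for (x, y) = (0, 6).
LHS: y^2 = 6^2 mod 13 = 10
RHS: x^3 + 7 x + 10 = 0^3 + 7*0 + 10 mod 13 = 10
LHS = RHS

Yes, on the curve


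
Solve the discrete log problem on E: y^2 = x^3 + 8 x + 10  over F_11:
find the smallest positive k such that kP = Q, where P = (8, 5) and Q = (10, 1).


Enumerate multiples of P until we hit Q = (10, 1):
  1P = (8, 5)
  2P = (10, 10)
  3P = (2, 10)
  4P = (2, 1)
  5P = (10, 1)
Match found at i = 5.

k = 5


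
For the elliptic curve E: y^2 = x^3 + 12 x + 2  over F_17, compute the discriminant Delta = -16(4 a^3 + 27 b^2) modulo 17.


4 a^3 + 27 b^2 = 4*12^3 + 27*2^2 = 6912 + 108 = 7020
Delta = -16 * (7020) = -112320
Delta mod 17 = 16

Delta = 16 (mod 17)


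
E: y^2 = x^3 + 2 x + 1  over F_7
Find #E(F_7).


For each x in F_7, count y with y^2 = x^3 + 2 x + 1 mod 7:
  x = 0: RHS = 1, y in [1, 6]  -> 2 point(s)
  x = 1: RHS = 4, y in [2, 5]  -> 2 point(s)
Affine points: 4. Add the point at infinity: total = 5.

#E(F_7) = 5


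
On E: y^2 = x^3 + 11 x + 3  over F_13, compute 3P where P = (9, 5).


k = 3 = 11_2 (binary, LSB first: 11)
Double-and-add from P = (9, 5):
  bit 0 = 1: acc = O + (9, 5) = (9, 5)
  bit 1 = 1: acc = (9, 5) + (12, 2) = (6, 5)

3P = (6, 5)


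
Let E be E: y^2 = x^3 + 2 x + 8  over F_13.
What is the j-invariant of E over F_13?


Delta = -16(4 a^3 + 27 b^2) mod 13 = 11
-1728 * (4 a)^3 = -1728 * (4*2)^3 mod 13 = 5
j = 5 * 11^(-1) mod 13 = 4

j = 4 (mod 13)


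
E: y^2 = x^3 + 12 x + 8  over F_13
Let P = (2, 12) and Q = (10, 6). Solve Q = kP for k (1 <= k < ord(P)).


Enumerate multiples of P until we hit Q = (10, 6):
  1P = (2, 12)
  2P = (10, 6)
Match found at i = 2.

k = 2


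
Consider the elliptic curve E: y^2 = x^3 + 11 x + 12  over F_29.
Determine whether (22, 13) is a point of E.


Check whether y^2 = x^3 + 11 x + 12 (mod 29) for (x, y) = (22, 13).
LHS: y^2 = 13^2 mod 29 = 24
RHS: x^3 + 11 x + 12 = 22^3 + 11*22 + 12 mod 29 = 27
LHS != RHS

No, not on the curve


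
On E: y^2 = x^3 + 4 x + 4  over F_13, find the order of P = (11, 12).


Compute successive multiples of P until we hit O:
  1P = (11, 12)
  2P = (3, 2)
  3P = (3, 11)
  4P = (11, 1)
  5P = O

ord(P) = 5


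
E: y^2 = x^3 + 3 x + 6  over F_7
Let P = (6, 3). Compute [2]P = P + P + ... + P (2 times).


k = 2 = 10_2 (binary, LSB first: 01)
Double-and-add from P = (6, 3):
  bit 0 = 0: acc unchanged = O
  bit 1 = 1: acc = O + (3, 0) = (3, 0)

2P = (3, 0)


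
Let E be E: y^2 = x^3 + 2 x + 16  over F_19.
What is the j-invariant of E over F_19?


Delta = -16(4 a^3 + 27 b^2) mod 19 = 8
-1728 * (4 a)^3 = -1728 * (4*2)^3 mod 19 = 18
j = 18 * 8^(-1) mod 19 = 7

j = 7 (mod 19)


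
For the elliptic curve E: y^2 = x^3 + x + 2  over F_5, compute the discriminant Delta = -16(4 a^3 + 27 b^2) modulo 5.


4 a^3 + 27 b^2 = 4*1^3 + 27*2^2 = 4 + 108 = 112
Delta = -16 * (112) = -1792
Delta mod 5 = 3

Delta = 3 (mod 5)


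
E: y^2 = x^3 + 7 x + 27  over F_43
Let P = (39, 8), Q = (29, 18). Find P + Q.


P != Q, so use the chord formula.
s = (y2 - y1) / (x2 - x1) = (10) / (33) mod 43 = 42
x3 = s^2 - x1 - x2 mod 43 = 42^2 - 39 - 29 = 19
y3 = s (x1 - x3) - y1 mod 43 = 42 * (39 - 19) - 8 = 15

P + Q = (19, 15)


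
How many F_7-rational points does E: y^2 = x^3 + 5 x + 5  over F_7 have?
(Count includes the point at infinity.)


For each x in F_7, count y with y^2 = x^3 + 5 x + 5 mod 7:
  x = 1: RHS = 4, y in [2, 5]  -> 2 point(s)
  x = 2: RHS = 2, y in [3, 4]  -> 2 point(s)
  x = 5: RHS = 1, y in [1, 6]  -> 2 point(s)
Affine points: 6. Add the point at infinity: total = 7.

#E(F_7) = 7


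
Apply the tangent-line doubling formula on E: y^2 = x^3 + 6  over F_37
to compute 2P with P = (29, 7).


Doubling: s = (3 x1^2 + a) / (2 y1)
s = (3*29^2 + 0) / (2*7) mod 37 = 19
x3 = s^2 - 2 x1 mod 37 = 19^2 - 2*29 = 7
y3 = s (x1 - x3) - y1 mod 37 = 19 * (29 - 7) - 7 = 4

2P = (7, 4)


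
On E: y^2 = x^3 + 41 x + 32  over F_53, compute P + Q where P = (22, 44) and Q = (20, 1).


P != Q, so use the chord formula.
s = (y2 - y1) / (x2 - x1) = (10) / (51) mod 53 = 48
x3 = s^2 - x1 - x2 mod 53 = 48^2 - 22 - 20 = 36
y3 = s (x1 - x3) - y1 mod 53 = 48 * (22 - 36) - 44 = 26

P + Q = (36, 26)


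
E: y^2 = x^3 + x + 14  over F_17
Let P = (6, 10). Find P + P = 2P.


Doubling: s = (3 x1^2 + a) / (2 y1)
s = (3*6^2 + 1) / (2*10) mod 17 = 8
x3 = s^2 - 2 x1 mod 17 = 8^2 - 2*6 = 1
y3 = s (x1 - x3) - y1 mod 17 = 8 * (6 - 1) - 10 = 13

2P = (1, 13)


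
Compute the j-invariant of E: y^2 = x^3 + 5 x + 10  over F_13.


Delta = -16(4 a^3 + 27 b^2) mod 13 = 7
-1728 * (4 a)^3 = -1728 * (4*5)^3 mod 13 = 5
j = 5 * 7^(-1) mod 13 = 10

j = 10 (mod 13)


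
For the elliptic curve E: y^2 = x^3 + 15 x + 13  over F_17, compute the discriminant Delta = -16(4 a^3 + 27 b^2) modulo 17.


4 a^3 + 27 b^2 = 4*15^3 + 27*13^2 = 13500 + 4563 = 18063
Delta = -16 * (18063) = -289008
Delta mod 17 = 9

Delta = 9 (mod 17)


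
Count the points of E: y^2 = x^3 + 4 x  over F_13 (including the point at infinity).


For each x in F_13, count y with y^2 = x^3 + 4 x + 0 mod 13:
  x = 0: RHS = 0, y in [0]  -> 1 point(s)
  x = 2: RHS = 3, y in [4, 9]  -> 2 point(s)
  x = 3: RHS = 0, y in [0]  -> 1 point(s)
  x = 10: RHS = 0, y in [0]  -> 1 point(s)
  x = 11: RHS = 10, y in [6, 7]  -> 2 point(s)
Affine points: 7. Add the point at infinity: total = 8.

#E(F_13) = 8


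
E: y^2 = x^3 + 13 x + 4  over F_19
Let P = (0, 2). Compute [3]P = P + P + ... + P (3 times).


k = 3 = 11_2 (binary, LSB first: 11)
Double-and-add from P = (0, 2):
  bit 0 = 1: acc = O + (0, 2) = (0, 2)
  bit 1 = 1: acc = (0, 2) + (7, 18) = (18, 3)

3P = (18, 3)


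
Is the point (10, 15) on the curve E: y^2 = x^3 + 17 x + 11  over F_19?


Check whether y^2 = x^3 + 17 x + 11 (mod 19) for (x, y) = (10, 15).
LHS: y^2 = 15^2 mod 19 = 16
RHS: x^3 + 17 x + 11 = 10^3 + 17*10 + 11 mod 19 = 3
LHS != RHS

No, not on the curve


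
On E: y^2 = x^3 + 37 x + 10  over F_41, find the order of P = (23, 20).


Compute successive multiples of P until we hit O:
  1P = (23, 20)
  2P = (5, 22)
  3P = (12, 38)
  4P = (8, 30)
  5P = (15, 2)
  6P = (26, 4)
  7P = (25, 18)
  8P = (35, 33)
  ... (continuing to 35P)
  35P = O

ord(P) = 35


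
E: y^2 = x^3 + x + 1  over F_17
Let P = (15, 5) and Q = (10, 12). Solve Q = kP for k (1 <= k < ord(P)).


Enumerate multiples of P until we hit Q = (10, 12):
  1P = (15, 5)
  2P = (13, 1)
  3P = (10, 5)
  4P = (9, 12)
  5P = (9, 5)
  6P = (10, 12)
Match found at i = 6.

k = 6


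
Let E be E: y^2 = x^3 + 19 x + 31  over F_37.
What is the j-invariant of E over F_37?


Delta = -16(4 a^3 + 27 b^2) mod 37 = 17
-1728 * (4 a)^3 = -1728 * (4*19)^3 mod 37 = 14
j = 14 * 17^(-1) mod 37 = 3

j = 3 (mod 37)


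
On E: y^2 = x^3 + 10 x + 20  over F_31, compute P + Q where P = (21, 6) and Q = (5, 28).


P != Q, so use the chord formula.
s = (y2 - y1) / (x2 - x1) = (22) / (15) mod 31 = 18
x3 = s^2 - x1 - x2 mod 31 = 18^2 - 21 - 5 = 19
y3 = s (x1 - x3) - y1 mod 31 = 18 * (21 - 19) - 6 = 30

P + Q = (19, 30)


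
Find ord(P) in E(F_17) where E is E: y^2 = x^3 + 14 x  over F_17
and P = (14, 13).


Compute successive multiples of P until we hit O:
  1P = (14, 13)
  2P = (15, 7)
  3P = (7, 13)
  4P = (13, 4)
  5P = (3, 1)
  6P = (4, 1)
  7P = (12, 3)
  8P = (16, 11)
  ... (continuing to 26P)
  26P = O

ord(P) = 26


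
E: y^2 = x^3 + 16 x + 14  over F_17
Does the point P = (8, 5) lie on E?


Check whether y^2 = x^3 + 16 x + 14 (mod 17) for (x, y) = (8, 5).
LHS: y^2 = 5^2 mod 17 = 8
RHS: x^3 + 16 x + 14 = 8^3 + 16*8 + 14 mod 17 = 8
LHS = RHS

Yes, on the curve


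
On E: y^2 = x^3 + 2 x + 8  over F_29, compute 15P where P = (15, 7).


k = 15 = 1111_2 (binary, LSB first: 1111)
Double-and-add from P = (15, 7):
  bit 0 = 1: acc = O + (15, 7) = (15, 7)
  bit 1 = 1: acc = (15, 7) + (22, 17) = (26, 27)
  bit 2 = 1: acc = (26, 27) + (10, 10) = (28, 18)
  bit 3 = 1: acc = (28, 18) + (14, 5) = (25, 20)

15P = (25, 20)
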